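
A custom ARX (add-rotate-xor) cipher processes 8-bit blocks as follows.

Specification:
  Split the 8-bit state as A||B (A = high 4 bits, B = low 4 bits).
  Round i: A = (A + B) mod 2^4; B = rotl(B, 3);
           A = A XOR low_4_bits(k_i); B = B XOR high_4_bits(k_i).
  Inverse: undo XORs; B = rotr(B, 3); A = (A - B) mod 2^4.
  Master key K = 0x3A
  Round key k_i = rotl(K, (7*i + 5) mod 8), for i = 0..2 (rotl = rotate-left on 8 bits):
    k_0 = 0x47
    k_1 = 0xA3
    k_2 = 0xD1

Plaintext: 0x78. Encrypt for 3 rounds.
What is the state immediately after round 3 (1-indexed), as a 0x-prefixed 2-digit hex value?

0x48

s_0 = plaintext = 0x78
s_1 = Round(s_0, k_0) = 0x80
s_2 = Round(s_1, k_1) = 0xBA
s_3 = Round(s_2, k_2) = 0x48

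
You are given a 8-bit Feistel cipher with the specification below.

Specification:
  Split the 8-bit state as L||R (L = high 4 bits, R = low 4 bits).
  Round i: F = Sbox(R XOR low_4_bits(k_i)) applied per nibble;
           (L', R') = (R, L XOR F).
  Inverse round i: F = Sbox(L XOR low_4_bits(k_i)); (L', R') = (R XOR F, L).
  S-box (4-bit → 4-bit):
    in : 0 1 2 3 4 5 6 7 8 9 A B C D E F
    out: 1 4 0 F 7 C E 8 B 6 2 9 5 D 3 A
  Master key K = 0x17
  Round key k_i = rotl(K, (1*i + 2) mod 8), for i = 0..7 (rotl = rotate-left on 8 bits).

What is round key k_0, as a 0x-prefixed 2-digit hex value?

0x5C

K = 0x17
k_0 = rotl(K, (1*0+2) mod 8) = rotl(K, 2) = 0x5C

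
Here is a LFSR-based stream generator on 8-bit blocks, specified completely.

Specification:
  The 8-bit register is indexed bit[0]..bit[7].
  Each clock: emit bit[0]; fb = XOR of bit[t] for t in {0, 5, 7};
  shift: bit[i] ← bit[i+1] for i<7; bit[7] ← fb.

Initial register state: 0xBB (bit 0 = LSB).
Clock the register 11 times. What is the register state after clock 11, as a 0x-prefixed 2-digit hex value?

0xA9

reg_0 = 0xBB
clock 1: out=1, reg = 0xDD
clock 2: out=1, reg = 0x6E
clock 3: out=0, reg = 0xB7
clock 4: out=1, reg = 0xDB
clock 5: out=1, reg = 0x6D
clock 6: out=1, reg = 0x36
clock 7: out=0, reg = 0x9B
clock 8: out=1, reg = 0x4D
clock 9: out=1, reg = 0xA6
clock 10: out=0, reg = 0x53
clock 11: out=1, reg = 0xA9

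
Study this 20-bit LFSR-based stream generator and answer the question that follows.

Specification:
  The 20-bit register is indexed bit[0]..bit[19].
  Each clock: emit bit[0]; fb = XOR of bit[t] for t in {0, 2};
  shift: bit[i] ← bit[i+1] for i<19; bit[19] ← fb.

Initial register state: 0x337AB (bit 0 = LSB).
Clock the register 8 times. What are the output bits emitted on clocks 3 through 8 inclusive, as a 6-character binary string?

reg_0 = 0x337AB
clock 1: out=1, reg = 0x99BD5
clock 2: out=1, reg = 0x4CDEA
clock 3: out=0, reg = 0x266F5
clock 4: out=1, reg = 0x1337A
clock 5: out=0, reg = 0x099BD
clock 6: out=1, reg = 0x04CDE
clock 7: out=0, reg = 0x8266F
clock 8: out=1, reg = 0x41337

010101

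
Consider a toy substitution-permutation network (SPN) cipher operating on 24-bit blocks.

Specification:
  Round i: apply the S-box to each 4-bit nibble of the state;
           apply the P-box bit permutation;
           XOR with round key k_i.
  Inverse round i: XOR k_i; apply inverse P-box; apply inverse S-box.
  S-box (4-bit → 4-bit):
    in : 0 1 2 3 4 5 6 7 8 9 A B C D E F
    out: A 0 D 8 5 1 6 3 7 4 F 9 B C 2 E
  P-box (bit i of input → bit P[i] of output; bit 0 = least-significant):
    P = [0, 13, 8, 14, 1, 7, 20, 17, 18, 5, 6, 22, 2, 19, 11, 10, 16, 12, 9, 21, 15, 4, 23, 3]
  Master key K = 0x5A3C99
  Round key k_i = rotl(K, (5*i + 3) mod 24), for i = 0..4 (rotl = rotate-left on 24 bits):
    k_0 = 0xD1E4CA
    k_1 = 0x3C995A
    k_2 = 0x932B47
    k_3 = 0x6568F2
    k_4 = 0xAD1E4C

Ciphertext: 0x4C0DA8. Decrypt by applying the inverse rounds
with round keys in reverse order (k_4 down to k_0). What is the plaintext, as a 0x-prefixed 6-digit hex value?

s_0 = ciphertext = 0x4C0DA8
s_1 = InvRound(s_0, k_4) = 0x9A5FE9
s_2 = InvRound(s_1, k_3) = 0xFA0B28
s_3 = InvRound(s_2, k_2) = 0x3B7F57
s_4 = InvRound(s_3, k_1) = 0xB4B53C
s_5 = InvRound(s_4, k_0) = 0xEC5A7D

0xEC5A7D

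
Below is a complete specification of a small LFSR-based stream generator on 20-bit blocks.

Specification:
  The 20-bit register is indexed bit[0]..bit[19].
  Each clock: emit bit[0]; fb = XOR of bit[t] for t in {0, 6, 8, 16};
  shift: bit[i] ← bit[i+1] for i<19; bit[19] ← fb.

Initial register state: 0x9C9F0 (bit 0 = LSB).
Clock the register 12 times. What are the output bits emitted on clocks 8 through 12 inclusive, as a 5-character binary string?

11001

reg_0 = 0x9C9F0
clock 1: out=0, reg = 0xCE4F8
clock 2: out=0, reg = 0xE727C
clock 3: out=0, reg = 0xF393E
clock 4: out=0, reg = 0x79C9F
clock 5: out=1, reg = 0x3CE4F
clock 6: out=1, reg = 0x9E727
clock 7: out=1, reg = 0xCF393
clock 8: out=1, reg = 0x679C9
clock 9: out=1, reg = 0xB3CE4
clock 10: out=0, reg = 0x59E72
clock 11: out=0, reg = 0x2CF39
clock 12: out=1, reg = 0x1679C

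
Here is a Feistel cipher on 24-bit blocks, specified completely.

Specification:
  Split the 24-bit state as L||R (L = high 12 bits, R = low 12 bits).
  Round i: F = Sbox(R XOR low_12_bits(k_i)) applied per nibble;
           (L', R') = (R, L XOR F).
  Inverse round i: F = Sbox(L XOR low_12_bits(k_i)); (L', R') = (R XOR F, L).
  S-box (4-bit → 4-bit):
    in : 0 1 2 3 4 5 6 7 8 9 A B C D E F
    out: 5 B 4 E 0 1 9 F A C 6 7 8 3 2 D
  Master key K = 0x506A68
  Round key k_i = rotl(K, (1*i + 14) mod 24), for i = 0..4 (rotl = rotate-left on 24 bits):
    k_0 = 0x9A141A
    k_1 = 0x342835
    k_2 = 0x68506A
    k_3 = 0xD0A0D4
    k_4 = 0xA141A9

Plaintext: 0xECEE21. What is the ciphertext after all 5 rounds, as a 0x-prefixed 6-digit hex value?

s_0 = plaintext = 0xECEE21
s_1 = Round(s_0, k_0) = 0xE21829
s_2 = Round(s_1, k_1) = 0x829B99
s_3 = Round(s_2, k_2) = 0xB99FF7
s_4 = Round(s_3, k_3) = 0xFF76D7
s_5 = Round(s_4, k_4) = 0x6D7005

0x6D7005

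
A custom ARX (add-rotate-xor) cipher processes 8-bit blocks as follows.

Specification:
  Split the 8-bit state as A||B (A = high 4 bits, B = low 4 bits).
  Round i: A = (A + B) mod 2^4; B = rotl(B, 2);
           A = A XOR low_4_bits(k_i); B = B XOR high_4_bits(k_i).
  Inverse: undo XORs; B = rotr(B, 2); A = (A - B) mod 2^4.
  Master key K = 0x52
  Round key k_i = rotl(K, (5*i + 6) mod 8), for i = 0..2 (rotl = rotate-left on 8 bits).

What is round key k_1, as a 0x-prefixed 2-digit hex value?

0x92

K = 0x52
k_0 = rotl(K, (5*0+6) mod 8) = rotl(K, 6) = 0x94
k_1 = rotl(K, (5*1+6) mod 8) = rotl(K, 3) = 0x92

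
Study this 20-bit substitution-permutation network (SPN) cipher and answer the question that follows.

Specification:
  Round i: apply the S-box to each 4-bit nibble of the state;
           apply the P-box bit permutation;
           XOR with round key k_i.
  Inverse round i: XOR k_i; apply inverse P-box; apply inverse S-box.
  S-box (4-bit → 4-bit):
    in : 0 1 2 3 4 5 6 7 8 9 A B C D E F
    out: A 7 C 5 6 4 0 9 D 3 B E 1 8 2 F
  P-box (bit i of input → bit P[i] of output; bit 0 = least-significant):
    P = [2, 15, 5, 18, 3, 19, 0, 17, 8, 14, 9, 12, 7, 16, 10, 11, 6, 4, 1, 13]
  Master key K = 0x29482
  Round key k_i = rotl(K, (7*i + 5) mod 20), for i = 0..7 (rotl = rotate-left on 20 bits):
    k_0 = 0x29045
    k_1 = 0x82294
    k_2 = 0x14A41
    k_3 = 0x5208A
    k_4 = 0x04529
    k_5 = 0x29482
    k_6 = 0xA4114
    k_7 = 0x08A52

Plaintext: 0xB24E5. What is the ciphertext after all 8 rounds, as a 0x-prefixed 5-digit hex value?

0x8D19C

s_0 = plaintext = 0xB24E5
s_1 = Round(s_0, k_0) = 0xAFE77
s_2 = Round(s_1, k_1) = 0xF4E48
s_3 = Round(s_2, k_2) = 0xC2E36
s_4 = Round(s_3, k_3) = 0x56CC3
s_5 = Round(s_4, k_4) = 0x04407
s_6 = Round(s_5, k_5) = 0xDF296
s_7 = Round(s_6, k_6) = 0x37F9C
s_8 = Round(s_7, k_7) = 0x8D19C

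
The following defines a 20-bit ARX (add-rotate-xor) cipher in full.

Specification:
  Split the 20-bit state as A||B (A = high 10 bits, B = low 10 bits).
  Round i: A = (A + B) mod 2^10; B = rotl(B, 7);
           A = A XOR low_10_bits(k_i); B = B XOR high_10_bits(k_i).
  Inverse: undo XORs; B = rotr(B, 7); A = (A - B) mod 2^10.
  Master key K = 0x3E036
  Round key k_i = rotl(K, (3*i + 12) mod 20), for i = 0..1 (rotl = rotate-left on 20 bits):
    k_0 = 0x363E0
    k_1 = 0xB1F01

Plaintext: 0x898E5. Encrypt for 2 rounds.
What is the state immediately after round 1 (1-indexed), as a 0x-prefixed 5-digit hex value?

s_0 = plaintext = 0x898E5
s_1 = Round(s_0, k_0) = 0x3AE44
s_2 = Round(s_1, k_1) = 0x0B88F

0x3AE44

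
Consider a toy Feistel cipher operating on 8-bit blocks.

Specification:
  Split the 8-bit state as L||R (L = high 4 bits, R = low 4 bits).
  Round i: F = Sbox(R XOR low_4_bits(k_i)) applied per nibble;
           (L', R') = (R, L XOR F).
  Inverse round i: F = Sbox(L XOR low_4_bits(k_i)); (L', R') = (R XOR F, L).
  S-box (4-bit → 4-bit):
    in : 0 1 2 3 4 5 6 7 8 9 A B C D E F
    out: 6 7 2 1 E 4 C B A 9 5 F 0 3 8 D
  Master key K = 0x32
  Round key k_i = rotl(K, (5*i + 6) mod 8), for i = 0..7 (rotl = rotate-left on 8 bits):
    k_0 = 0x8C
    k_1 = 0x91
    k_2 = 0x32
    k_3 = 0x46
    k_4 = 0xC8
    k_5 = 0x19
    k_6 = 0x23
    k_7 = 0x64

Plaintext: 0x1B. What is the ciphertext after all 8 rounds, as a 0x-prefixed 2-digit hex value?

0xDE

s_0 = plaintext = 0x1B
s_1 = Round(s_0, k_0) = 0xBA
s_2 = Round(s_1, k_1) = 0xA4
s_3 = Round(s_2, k_2) = 0x46
s_4 = Round(s_3, k_3) = 0x62
s_5 = Round(s_4, k_4) = 0x23
s_6 = Round(s_5, k_5) = 0x37
s_7 = Round(s_6, k_6) = 0x7D
s_8 = Round(s_7, k_7) = 0xDE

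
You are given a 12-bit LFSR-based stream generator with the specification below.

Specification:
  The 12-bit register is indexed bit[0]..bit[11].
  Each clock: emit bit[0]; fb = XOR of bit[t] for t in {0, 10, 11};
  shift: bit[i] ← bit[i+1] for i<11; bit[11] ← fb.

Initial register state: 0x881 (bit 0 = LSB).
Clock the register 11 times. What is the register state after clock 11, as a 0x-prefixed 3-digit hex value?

reg_0 = 0x881
clock 1: out=1, reg = 0x440
clock 2: out=0, reg = 0xA20
clock 3: out=0, reg = 0xD10
clock 4: out=0, reg = 0x688
clock 5: out=0, reg = 0xB44
clock 6: out=0, reg = 0xDA2
clock 7: out=0, reg = 0x6D1
clock 8: out=1, reg = 0x368
clock 9: out=0, reg = 0x1B4
clock 10: out=0, reg = 0x0DA
clock 11: out=0, reg = 0x06D

0x06D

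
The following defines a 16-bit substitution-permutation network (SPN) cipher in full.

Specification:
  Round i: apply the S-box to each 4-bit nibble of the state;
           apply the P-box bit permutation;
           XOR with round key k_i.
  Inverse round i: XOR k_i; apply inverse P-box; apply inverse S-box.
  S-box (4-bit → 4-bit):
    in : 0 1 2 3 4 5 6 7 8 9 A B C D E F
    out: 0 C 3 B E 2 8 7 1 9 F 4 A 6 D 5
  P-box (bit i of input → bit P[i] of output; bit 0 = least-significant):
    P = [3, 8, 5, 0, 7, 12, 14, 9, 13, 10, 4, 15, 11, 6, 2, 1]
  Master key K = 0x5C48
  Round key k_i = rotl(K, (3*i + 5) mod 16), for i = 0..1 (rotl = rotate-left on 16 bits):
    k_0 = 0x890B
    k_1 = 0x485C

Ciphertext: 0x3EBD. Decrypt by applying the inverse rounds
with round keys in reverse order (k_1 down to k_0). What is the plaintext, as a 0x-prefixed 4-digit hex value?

s_0 = ciphertext = 0x3EBD
s_1 = InvRound(s_0, k_1) = 0x52A1
s_2 = InvRound(s_1, k_0) = 0x96A7

0x96A7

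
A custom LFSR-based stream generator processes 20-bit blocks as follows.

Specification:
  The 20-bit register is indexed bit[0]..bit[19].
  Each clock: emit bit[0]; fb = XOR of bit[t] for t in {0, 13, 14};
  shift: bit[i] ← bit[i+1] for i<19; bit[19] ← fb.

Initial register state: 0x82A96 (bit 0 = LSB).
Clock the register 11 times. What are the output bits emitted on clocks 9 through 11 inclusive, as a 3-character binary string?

010

reg_0 = 0x82A96
clock 1: out=0, reg = 0xC154B
clock 2: out=1, reg = 0xE0AA5
clock 3: out=1, reg = 0xF0552
clock 4: out=0, reg = 0x782A9
clock 5: out=1, reg = 0xBC154
clock 6: out=0, reg = 0xDE0AA
clock 7: out=0, reg = 0x6F055
clock 8: out=1, reg = 0xB782A
clock 9: out=0, reg = 0x5BC15
clock 10: out=1, reg = 0x2DE0A
clock 11: out=0, reg = 0x96F05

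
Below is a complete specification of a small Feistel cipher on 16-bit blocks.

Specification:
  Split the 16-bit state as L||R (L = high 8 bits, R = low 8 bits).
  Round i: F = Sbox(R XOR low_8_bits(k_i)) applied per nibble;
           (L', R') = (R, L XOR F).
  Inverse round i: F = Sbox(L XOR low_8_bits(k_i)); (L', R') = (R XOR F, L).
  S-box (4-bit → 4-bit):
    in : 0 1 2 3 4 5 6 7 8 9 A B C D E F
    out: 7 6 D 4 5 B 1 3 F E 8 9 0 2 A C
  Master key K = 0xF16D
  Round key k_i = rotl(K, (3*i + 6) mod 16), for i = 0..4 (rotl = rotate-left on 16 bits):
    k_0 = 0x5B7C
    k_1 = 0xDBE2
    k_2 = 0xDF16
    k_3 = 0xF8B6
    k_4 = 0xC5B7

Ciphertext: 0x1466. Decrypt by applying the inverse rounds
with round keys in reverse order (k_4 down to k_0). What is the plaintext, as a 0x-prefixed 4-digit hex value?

0x3F45

s_0 = ciphertext = 0x1466
s_1 = InvRound(s_0, k_4) = 0xE214
s_2 = InvRound(s_1, k_3) = 0xA1E2
s_3 = InvRound(s_2, k_2) = 0x71A1
s_4 = InvRound(s_3, k_1) = 0x4571
s_5 = InvRound(s_4, k_0) = 0x3F45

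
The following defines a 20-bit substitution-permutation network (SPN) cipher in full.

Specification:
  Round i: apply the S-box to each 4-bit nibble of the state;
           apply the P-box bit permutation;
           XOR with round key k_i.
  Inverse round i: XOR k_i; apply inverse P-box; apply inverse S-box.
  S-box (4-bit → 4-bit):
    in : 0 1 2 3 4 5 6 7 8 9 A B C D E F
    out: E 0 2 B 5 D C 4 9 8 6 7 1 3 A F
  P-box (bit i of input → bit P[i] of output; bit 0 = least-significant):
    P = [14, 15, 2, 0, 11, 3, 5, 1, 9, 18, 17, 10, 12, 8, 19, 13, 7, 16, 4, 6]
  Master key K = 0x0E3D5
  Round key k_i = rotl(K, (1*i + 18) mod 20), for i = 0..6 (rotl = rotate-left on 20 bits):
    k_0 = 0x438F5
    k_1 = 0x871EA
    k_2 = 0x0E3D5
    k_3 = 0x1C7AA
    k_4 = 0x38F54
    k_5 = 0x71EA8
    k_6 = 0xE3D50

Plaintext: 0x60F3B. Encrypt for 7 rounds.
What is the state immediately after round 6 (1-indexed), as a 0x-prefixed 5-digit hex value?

0xC8A22

s_0 = plaintext = 0x60F3B
s_1 = Round(s_0, k_0) = 0xAD7AB
s_2 = Round(s_1, k_1) = 0xBA0D6
s_3 = Round(s_2, k_2) = 0xFEE48
s_4 = Round(s_3, k_3) = 0x4AA5B
s_5 = Round(s_4, k_4) = 0xD46E2
s_6 = Round(s_5, k_5) = 0xC8A22
s_7 = Round(s_6, k_6) = 0x88DD8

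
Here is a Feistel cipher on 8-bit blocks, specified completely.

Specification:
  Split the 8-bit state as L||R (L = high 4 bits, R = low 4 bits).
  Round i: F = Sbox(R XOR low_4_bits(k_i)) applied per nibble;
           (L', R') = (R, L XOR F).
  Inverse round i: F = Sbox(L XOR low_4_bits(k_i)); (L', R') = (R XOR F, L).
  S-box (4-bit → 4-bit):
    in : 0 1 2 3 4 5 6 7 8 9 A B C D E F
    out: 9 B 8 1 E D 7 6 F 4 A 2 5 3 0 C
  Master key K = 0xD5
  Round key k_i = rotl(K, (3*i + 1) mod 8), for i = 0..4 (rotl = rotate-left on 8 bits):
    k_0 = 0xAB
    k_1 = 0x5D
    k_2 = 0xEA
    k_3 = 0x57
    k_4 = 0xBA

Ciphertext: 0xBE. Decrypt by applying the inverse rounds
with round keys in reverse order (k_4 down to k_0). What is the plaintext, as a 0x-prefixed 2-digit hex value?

s_0 = ciphertext = 0xBE
s_1 = InvRound(s_0, k_4) = 0x5B
s_2 = InvRound(s_1, k_3) = 0x35
s_3 = InvRound(s_2, k_2) = 0x13
s_4 = InvRound(s_3, k_1) = 0x61
s_5 = InvRound(s_4, k_0) = 0x26

0x26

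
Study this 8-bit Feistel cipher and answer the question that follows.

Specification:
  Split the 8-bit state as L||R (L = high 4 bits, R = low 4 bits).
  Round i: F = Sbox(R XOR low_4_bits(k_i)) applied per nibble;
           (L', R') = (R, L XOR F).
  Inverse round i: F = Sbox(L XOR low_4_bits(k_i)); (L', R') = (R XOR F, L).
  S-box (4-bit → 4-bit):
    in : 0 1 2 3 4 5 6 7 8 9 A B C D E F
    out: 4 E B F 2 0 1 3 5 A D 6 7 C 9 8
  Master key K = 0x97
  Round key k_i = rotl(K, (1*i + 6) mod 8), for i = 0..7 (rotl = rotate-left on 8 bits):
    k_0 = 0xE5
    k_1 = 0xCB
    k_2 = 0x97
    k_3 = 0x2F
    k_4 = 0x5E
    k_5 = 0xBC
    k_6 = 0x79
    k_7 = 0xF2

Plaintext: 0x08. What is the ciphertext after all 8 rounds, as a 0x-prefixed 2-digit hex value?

0x35

s_0 = plaintext = 0x08
s_1 = Round(s_0, k_0) = 0x8C
s_2 = Round(s_1, k_1) = 0xCB
s_3 = Round(s_2, k_2) = 0xBB
s_4 = Round(s_3, k_3) = 0xB9
s_5 = Round(s_4, k_4) = 0x98
s_6 = Round(s_5, k_5) = 0x8B
s_7 = Round(s_6, k_6) = 0xB3
s_8 = Round(s_7, k_7) = 0x35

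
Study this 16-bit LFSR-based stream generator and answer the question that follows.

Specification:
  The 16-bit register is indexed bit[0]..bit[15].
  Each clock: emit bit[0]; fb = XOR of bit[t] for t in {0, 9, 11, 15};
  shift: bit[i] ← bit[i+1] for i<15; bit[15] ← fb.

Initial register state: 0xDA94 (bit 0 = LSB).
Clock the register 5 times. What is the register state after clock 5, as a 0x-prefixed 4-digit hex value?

0x0ED4

reg_0 = 0xDA94
clock 1: out=0, reg = 0xED4A
clock 2: out=0, reg = 0x76A5
clock 3: out=1, reg = 0x3B52
clock 4: out=0, reg = 0x1DA9
clock 5: out=1, reg = 0x0ED4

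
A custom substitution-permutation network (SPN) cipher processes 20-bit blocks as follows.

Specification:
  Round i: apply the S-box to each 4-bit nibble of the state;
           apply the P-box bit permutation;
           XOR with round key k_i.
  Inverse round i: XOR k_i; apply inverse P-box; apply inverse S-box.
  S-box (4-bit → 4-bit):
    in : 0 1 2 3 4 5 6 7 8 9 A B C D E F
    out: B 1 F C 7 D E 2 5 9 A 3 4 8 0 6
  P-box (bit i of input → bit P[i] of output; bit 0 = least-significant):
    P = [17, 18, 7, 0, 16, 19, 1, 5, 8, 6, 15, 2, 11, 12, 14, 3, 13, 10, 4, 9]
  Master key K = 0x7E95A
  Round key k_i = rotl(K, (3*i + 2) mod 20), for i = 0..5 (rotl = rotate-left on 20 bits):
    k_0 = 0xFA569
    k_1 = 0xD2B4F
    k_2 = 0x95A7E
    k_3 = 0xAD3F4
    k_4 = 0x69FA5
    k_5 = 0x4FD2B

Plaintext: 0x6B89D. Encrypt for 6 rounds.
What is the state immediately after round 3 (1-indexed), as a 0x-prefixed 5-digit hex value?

0x30B16

s_0 = plaintext = 0x6B89D
s_1 = Round(s_0, k_0) = 0xE3A58
s_2 = Round(s_1, k_1) = 0xE6BA1
s_3 = Round(s_2, k_2) = 0x30B16
s_4 = Round(s_3, k_3) = 0xFC82D
s_5 = Round(s_4, k_4) = 0xF5A96
s_6 = Round(s_5, k_5) = 0x1B1D6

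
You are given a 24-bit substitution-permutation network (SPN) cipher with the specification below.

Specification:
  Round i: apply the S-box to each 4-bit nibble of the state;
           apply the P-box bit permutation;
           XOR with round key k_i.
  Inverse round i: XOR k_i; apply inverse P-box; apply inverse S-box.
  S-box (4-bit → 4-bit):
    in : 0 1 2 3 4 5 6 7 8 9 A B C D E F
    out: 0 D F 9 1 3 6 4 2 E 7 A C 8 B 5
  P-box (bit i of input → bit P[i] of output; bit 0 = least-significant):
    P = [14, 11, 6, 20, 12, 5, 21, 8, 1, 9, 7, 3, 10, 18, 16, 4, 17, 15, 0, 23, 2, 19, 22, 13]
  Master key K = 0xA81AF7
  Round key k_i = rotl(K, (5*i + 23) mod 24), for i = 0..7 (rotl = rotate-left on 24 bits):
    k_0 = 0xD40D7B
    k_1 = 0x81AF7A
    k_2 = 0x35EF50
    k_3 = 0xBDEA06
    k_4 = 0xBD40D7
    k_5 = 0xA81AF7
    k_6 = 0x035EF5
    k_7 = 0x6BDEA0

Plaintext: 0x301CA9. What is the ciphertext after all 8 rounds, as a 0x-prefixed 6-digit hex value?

s_0 = plaintext = 0x301CA9
s_1 = Round(s_0, k_0) = 0xE53187
s_2 = Round(s_1, k_1) = 0x8B0B84
s_3 = Round(s_2, k_2) = 0xBD2D78
s_4 = Round(s_3, k_3) = 0x10C61E
s_5 = Round(s_4, k_4) = 0xCC3B43
s_6 = Round(s_5, k_5) = 0x786CEE
s_7 = Round(s_6, k_6) = 0x56875D
s_8 = Round(s_7, k_7) = 0x774E05

0x774E05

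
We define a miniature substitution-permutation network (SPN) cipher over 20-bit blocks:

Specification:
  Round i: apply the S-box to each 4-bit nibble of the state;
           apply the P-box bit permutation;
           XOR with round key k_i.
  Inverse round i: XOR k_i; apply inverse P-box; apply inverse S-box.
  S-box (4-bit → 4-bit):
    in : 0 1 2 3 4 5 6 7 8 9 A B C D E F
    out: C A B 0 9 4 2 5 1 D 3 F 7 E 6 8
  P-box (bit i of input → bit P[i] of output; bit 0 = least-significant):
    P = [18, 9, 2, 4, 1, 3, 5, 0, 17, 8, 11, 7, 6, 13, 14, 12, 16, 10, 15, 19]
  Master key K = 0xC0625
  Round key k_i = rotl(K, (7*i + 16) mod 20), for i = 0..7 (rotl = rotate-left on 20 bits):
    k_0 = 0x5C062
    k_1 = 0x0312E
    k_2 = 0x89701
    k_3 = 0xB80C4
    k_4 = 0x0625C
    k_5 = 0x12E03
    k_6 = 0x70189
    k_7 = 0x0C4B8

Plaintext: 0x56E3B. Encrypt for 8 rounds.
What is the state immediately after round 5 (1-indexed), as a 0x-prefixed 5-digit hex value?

s_0 = plaintext = 0x56E3B
s_1 = Round(s_0, k_0) = 0x16B76
s_2 = Round(s_1, k_1) = 0xA1E8C
s_3 = Round(s_2, k_2) = 0xDA807
s_4 = Round(s_3, k_3) = 0x524A1
s_5 = Round(s_4, k_4) = 0x2D086
s_6 = Round(s_5, k_5) = 0x85081
s_7 = Round(s_6, k_6) = 0x64B1B
s_8 = Round(s_7, k_7) = 0x6DB65

0x2D086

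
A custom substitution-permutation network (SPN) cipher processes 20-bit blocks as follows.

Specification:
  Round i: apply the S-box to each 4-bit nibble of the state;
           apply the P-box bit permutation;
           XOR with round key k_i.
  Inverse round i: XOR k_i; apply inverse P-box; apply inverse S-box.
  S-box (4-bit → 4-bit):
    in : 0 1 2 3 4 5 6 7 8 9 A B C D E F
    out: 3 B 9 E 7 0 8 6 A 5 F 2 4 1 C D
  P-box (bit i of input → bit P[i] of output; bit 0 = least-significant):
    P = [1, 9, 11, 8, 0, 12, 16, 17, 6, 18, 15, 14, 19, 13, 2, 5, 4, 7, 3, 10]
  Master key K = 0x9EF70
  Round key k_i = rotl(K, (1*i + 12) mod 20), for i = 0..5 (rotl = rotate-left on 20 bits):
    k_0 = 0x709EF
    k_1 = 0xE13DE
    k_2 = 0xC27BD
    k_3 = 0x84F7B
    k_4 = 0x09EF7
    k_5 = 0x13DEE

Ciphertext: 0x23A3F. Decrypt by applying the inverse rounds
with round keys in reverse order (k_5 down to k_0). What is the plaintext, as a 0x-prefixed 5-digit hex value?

0xFA9F8

s_0 = ciphertext = 0x23A3F
s_1 = InvRound(s_0, k_5) = 0x15DF8
s_2 = InvRound(s_1, k_4) = 0xCCE91
s_3 = InvRound(s_2, k_3) = 0x76452
s_4 = InvRound(s_3, k_2) = 0x7F2F1
s_5 = InvRound(s_4, k_1) = 0xCAE92
s_6 = InvRound(s_5, k_0) = 0xFA9F8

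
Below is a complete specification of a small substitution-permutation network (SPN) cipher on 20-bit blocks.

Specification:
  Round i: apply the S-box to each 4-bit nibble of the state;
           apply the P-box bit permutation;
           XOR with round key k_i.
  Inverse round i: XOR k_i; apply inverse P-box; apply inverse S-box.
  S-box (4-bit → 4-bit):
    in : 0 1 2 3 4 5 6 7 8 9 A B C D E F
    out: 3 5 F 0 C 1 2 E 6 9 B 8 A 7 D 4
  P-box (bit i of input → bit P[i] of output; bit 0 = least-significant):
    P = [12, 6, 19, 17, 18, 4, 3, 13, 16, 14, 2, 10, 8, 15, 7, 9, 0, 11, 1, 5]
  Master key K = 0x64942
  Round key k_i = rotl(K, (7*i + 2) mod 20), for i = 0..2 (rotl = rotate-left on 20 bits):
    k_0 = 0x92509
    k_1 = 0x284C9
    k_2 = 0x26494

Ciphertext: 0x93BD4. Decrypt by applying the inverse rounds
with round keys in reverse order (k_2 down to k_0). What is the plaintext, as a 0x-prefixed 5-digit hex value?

s_0 = ciphertext = 0x93BD4
s_1 = InvRound(s_0, k_2) = 0x69A32
s_2 = InvRound(s_1, k_1) = 0x24BD0
s_3 = InvRound(s_2, k_0) = 0x04A77

0x04A77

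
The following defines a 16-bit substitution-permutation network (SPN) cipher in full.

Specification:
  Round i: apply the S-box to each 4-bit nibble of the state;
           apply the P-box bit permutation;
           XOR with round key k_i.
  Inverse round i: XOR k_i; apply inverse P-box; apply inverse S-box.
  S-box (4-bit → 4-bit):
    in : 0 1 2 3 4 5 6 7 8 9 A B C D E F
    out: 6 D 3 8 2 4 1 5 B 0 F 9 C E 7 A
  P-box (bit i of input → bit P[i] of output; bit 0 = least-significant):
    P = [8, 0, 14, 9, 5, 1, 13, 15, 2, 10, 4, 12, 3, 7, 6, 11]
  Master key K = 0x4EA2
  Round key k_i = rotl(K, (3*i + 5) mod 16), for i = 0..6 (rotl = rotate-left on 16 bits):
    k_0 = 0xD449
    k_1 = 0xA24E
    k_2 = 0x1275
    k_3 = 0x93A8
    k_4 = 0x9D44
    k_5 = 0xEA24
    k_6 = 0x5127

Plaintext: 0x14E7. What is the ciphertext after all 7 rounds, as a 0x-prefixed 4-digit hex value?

s_0 = plaintext = 0x14E7
s_1 = Round(s_0, k_0) = 0xB923
s_2 = Round(s_1, k_1) = 0xA864
s_3 = Round(s_2, k_2) = 0x0E98
s_4 = Round(s_3, k_3) = 0x947D
s_5 = Round(s_4, k_4) = 0xFB65
s_6 = Round(s_5, k_5) = 0xB280
s_7 = Round(s_6, k_6) = 0x9D08

0x9D08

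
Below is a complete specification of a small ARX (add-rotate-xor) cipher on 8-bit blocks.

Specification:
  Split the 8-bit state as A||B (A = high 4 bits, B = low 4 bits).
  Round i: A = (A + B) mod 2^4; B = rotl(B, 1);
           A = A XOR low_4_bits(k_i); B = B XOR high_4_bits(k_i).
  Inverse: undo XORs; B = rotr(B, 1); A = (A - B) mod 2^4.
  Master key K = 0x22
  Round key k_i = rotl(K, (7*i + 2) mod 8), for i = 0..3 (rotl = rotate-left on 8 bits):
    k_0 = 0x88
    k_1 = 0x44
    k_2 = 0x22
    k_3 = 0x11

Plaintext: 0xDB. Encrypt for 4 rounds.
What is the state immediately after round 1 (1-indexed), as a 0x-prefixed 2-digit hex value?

0x0F

s_0 = plaintext = 0xDB
s_1 = Round(s_0, k_0) = 0x0F
s_2 = Round(s_1, k_1) = 0xBB
s_3 = Round(s_2, k_2) = 0x45
s_4 = Round(s_3, k_3) = 0x8B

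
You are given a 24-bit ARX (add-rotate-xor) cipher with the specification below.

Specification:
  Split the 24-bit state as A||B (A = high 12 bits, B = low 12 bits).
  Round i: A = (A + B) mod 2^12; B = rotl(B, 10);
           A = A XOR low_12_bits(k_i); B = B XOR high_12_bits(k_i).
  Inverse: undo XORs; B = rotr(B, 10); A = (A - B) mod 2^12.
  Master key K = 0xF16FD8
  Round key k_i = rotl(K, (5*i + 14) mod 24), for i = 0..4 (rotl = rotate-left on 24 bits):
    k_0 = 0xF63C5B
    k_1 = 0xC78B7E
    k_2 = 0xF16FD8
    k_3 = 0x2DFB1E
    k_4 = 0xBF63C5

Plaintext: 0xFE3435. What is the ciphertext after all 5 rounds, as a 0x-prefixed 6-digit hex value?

s_0 = plaintext = 0xFE3435
s_1 = Round(s_0, k_0) = 0x843A6E
s_2 = Round(s_1, k_1) = 0x9CF6E3
s_3 = Round(s_2, k_2) = 0xF6A2AE
s_4 = Round(s_3, k_3) = 0x906A74
s_5 = Round(s_4, k_4) = 0x0BF96B

0x0BF96B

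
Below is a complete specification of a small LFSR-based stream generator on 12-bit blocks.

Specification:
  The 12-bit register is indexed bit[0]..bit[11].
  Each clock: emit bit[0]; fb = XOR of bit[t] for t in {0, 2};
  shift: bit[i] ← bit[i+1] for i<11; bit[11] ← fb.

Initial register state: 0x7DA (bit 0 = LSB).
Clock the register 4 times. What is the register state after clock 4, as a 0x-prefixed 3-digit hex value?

0xC7D

reg_0 = 0x7DA
clock 1: out=0, reg = 0x3ED
clock 2: out=1, reg = 0x1F6
clock 3: out=0, reg = 0x8FB
clock 4: out=1, reg = 0xC7D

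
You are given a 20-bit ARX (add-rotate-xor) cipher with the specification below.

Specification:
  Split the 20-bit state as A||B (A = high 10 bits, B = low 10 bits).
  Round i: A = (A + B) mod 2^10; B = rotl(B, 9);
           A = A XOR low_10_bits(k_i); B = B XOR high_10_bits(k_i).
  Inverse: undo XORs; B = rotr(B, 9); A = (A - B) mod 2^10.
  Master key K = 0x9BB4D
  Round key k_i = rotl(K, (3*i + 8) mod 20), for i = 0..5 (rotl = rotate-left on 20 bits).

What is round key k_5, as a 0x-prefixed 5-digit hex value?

0xDDA6C

K = 0x9BB4D
k_0 = rotl(K, (3*0+8) mod 20) = rotl(K, 8) = 0xB4D9B
k_1 = rotl(K, (3*1+8) mod 20) = rotl(K, 11) = 0xA6CDD
k_2 = rotl(K, (3*2+8) mod 20) = rotl(K, 14) = 0x366ED
k_3 = rotl(K, (3*3+8) mod 20) = rotl(K, 17) = 0xB3769
k_4 = rotl(K, (3*4+8) mod 20) = rotl(K, 0) = 0x9BB4D
k_5 = rotl(K, (3*5+8) mod 20) = rotl(K, 3) = 0xDDA6C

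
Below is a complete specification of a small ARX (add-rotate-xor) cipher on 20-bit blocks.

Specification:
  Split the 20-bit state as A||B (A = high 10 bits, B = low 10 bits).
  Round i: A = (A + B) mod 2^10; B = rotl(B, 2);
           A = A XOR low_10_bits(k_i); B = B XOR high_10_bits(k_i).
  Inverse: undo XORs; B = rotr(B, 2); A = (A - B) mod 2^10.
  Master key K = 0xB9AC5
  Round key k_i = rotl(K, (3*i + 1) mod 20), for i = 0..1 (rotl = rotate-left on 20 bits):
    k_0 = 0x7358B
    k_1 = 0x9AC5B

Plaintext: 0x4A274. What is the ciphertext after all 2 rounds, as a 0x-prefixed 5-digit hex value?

s_0 = plaintext = 0x4A274
s_1 = Round(s_0, k_0) = 0x85C1F
s_2 = Round(s_1, k_1) = 0x9B617

0x9B617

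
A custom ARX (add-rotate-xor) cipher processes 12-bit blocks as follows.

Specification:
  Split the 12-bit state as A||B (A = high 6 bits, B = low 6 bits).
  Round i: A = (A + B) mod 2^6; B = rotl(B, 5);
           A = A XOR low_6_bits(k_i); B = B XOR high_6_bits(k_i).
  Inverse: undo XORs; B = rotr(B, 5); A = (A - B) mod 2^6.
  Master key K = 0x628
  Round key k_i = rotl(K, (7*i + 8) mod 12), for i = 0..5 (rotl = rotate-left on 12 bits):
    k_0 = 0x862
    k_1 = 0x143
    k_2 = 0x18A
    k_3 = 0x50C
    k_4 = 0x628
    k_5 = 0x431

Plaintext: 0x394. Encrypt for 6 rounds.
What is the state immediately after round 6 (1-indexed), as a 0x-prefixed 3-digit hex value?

s_0 = plaintext = 0x394
s_1 = Round(s_0, k_0) = 0x02B
s_2 = Round(s_1, k_1) = 0xA30
s_3 = Round(s_2, k_2) = 0x49E
s_4 = Round(s_3, k_3) = 0xF1B
s_5 = Round(s_4, k_4) = 0xFF5
s_6 = Round(s_5, k_5) = 0x16A

0x16A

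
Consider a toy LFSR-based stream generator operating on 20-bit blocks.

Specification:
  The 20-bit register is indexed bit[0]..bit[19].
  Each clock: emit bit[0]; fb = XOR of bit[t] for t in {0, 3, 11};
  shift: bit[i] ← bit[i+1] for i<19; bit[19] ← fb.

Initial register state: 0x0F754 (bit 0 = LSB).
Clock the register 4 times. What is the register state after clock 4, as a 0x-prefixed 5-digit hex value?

reg_0 = 0x0F754
clock 1: out=0, reg = 0x07BAA
clock 2: out=0, reg = 0x03DD5
clock 3: out=1, reg = 0x01EEA
clock 4: out=0, reg = 0x00F75

0x00F75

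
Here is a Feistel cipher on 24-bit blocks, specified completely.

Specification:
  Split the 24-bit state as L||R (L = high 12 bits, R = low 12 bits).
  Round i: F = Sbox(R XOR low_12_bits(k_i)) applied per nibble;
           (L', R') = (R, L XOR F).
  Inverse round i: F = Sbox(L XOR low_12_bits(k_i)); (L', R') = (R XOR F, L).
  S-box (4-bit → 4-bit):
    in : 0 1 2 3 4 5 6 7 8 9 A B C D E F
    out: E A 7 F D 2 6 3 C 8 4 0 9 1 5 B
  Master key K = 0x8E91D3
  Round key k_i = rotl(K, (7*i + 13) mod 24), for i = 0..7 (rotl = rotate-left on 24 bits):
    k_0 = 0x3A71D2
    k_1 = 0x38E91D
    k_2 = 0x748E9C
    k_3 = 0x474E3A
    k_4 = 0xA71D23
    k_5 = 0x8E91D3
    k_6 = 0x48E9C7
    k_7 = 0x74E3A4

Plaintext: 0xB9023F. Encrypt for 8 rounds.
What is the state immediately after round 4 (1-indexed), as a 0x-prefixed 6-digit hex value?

0x5C539D

s_0 = plaintext = 0xB9023F
s_1 = Round(s_0, k_0) = 0x23F4C1
s_2 = Round(s_1, k_1) = 0x4C1326
s_3 = Round(s_2, k_2) = 0x3265C5
s_4 = Round(s_3, k_3) = 0x5C539D
s_5 = Round(s_4, k_4) = 0x39D0C0
s_6 = Round(s_5, k_5) = 0x0C0932
s_7 = Round(s_6, k_6) = 0x932E72
s_8 = Round(s_7, k_7) = 0xE72824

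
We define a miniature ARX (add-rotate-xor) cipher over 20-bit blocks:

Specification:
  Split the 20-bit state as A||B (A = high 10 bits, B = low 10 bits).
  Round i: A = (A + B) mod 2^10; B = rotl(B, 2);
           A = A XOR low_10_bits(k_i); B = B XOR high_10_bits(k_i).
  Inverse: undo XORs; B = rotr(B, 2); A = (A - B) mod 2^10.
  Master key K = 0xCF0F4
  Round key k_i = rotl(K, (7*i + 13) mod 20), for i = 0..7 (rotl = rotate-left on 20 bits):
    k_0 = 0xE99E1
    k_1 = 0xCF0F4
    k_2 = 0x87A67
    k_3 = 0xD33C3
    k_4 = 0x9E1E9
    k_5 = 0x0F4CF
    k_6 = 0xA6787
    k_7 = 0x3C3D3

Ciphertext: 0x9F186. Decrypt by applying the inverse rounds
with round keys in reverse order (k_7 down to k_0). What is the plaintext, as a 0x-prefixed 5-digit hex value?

s_0 = ciphertext = 0x9F186
s_1 = InvRound(s_0, k_7) = 0xD4A5D
s_2 = InvRound(s_1, k_6) = 0x29031
s_3 = InvRound(s_2, k_5) = 0x1A003
s_4 = InvRound(s_3, k_4) = 0x78F9E
s_5 = InvRound(s_4, k_3) = 0xFB234
s_6 = InvRound(s_5, k_2) = 0xE060A
s_7 = InvRound(s_6, k_1) = 0x4A24D
s_8 = InvRound(s_7, k_0) = 0x53F7A

0x53F7A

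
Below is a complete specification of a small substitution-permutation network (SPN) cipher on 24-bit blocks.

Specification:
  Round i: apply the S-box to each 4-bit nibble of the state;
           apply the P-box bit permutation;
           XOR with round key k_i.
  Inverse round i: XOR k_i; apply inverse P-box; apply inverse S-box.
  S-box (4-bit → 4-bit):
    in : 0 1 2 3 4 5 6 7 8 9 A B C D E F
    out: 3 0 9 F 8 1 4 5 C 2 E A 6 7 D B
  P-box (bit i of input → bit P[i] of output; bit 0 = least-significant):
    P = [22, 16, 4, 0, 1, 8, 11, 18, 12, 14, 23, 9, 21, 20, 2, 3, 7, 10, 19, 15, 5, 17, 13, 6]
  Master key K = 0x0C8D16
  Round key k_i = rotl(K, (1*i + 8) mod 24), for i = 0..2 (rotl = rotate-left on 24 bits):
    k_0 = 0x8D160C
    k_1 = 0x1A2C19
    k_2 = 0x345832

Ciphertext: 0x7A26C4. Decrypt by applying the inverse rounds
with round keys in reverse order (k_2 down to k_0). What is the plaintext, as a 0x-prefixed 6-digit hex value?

s_0 = ciphertext = 0x7A26C4
s_1 = InvRound(s_0, k_2) = 0x3D6FE7
s_2 = InvRound(s_1, k_1) = 0xF5EBFC
s_3 = InvRound(s_2, k_0) = 0xE300C7

0xE300C7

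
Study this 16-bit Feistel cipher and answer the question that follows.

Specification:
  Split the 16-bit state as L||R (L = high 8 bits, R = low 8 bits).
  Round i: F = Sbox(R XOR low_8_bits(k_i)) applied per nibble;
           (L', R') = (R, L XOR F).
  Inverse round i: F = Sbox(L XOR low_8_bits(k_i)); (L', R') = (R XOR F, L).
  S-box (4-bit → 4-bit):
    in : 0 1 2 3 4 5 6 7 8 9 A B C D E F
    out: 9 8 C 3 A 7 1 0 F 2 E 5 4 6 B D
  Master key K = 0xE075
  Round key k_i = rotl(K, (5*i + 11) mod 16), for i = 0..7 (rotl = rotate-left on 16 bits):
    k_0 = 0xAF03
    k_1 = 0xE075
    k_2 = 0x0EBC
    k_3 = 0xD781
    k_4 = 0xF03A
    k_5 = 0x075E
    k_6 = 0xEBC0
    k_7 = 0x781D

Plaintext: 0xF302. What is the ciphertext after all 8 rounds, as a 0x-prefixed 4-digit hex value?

0x047A

s_0 = plaintext = 0xF302
s_1 = Round(s_0, k_0) = 0x026B
s_2 = Round(s_1, k_1) = 0x6B89
s_3 = Round(s_2, k_2) = 0x895C
s_4 = Round(s_3, k_3) = 0x5CEF
s_5 = Round(s_4, k_4) = 0xEF3B
s_6 = Round(s_5, k_5) = 0x3BF8
s_7 = Round(s_6, k_6) = 0xF804
s_8 = Round(s_7, k_7) = 0x047A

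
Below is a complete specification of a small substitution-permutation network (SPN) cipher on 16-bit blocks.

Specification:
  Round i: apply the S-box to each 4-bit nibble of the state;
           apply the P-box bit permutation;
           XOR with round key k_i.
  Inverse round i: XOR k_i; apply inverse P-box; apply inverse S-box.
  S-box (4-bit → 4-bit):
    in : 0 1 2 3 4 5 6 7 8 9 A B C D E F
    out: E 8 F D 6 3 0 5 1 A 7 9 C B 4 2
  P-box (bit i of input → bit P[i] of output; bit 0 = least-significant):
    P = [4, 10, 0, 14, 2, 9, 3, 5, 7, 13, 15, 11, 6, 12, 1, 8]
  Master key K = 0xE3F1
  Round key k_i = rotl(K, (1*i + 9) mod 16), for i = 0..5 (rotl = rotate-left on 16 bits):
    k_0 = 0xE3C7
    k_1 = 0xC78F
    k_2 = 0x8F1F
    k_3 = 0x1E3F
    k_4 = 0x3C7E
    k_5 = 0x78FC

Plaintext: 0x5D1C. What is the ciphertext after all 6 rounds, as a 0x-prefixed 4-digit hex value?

s_0 = plaintext = 0x5D1C
s_1 = Round(s_0, k_0) = 0x9B26
s_2 = Round(s_1, k_1) = 0xDC23
s_3 = Round(s_2, k_2) = 0x5462
s_4 = Round(s_3, k_3) = 0xEA6E
s_5 = Round(s_4, k_4) = 0x9CFD
s_6 = Round(s_5, k_5) = 0xA7EC

0xA7EC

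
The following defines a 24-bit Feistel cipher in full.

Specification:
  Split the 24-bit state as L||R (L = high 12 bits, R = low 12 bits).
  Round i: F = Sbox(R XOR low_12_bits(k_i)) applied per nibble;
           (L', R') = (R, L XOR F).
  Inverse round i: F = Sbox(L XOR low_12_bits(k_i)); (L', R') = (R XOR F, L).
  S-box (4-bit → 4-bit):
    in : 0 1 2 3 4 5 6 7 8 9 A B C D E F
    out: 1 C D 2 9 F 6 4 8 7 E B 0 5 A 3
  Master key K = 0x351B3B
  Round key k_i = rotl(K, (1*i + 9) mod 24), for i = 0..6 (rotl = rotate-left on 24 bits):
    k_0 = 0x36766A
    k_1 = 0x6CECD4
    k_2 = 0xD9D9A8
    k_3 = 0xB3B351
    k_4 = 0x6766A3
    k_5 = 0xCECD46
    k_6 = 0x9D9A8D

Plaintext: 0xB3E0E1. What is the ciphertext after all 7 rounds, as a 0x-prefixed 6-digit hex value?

s_0 = plaintext = 0xB3E0E1
s_1 = Round(s_0, k_0) = 0x0E1DB5
s_2 = Round(s_1, k_1) = 0xDB5C8D
s_3 = Round(s_2, k_2) = 0xC8D26A
s_4 = Round(s_3, k_3) = 0x26A0A6
s_5 = Round(s_4, k_4) = 0x0A6475
s_6 = Round(s_5, k_5) = 0x475784
s_7 = Round(s_6, k_6) = 0x784162

0x784162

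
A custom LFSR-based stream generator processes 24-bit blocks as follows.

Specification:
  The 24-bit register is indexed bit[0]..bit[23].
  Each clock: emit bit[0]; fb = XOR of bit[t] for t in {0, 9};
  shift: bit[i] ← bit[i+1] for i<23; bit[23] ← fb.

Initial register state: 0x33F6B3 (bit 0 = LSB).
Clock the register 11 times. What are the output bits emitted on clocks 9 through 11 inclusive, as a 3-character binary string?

011

reg_0 = 0x33F6B3
clock 1: out=1, reg = 0x19FB59
clock 2: out=1, reg = 0x0CFDAC
clock 3: out=0, reg = 0x067ED6
clock 4: out=0, reg = 0x833F6B
clock 5: out=1, reg = 0x419FB5
clock 6: out=1, reg = 0x20CFDA
clock 7: out=0, reg = 0x9067ED
clock 8: out=1, reg = 0x4833F6
clock 9: out=0, reg = 0xA419FB
clock 10: out=1, reg = 0xD20CFD
clock 11: out=1, reg = 0xE9067E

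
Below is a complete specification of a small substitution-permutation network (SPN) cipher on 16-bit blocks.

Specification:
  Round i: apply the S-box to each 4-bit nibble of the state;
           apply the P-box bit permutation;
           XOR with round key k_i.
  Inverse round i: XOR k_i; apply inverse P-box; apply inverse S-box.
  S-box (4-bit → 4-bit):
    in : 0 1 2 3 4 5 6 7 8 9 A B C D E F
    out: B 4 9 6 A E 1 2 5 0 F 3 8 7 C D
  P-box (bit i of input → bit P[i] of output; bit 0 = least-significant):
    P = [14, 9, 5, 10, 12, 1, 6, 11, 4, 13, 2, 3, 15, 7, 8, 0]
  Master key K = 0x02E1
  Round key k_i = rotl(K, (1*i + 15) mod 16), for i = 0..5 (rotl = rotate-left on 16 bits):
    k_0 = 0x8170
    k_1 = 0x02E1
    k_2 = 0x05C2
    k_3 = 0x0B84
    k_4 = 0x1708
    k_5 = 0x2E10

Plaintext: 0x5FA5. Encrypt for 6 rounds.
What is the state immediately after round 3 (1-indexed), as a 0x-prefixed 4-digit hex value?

s_0 = plaintext = 0x5FA5
s_1 = Round(s_0, k_0) = 0x9E8F
s_2 = Round(s_1, k_1) = 0x568D
s_3 = Round(s_2, k_2) = 0x5633
s_4 = Round(s_3, k_3) = 0x0877
s_5 = Round(s_4, k_4) = 0x959F
s_6 = Round(s_5, k_5) = 0x4A3C

0x5633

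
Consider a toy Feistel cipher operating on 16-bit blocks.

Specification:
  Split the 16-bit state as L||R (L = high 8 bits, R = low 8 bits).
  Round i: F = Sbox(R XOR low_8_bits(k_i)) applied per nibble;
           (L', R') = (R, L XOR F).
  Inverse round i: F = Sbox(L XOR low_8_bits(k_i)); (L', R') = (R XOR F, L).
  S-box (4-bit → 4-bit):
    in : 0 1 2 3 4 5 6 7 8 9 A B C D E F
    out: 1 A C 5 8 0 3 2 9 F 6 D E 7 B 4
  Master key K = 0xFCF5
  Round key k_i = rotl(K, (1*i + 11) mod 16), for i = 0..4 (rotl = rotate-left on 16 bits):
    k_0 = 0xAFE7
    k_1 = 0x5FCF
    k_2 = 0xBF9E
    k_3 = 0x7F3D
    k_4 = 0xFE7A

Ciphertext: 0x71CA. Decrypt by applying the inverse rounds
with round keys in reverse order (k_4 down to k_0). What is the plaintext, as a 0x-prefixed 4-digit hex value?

s_0 = ciphertext = 0x71CA
s_1 = InvRound(s_0, k_4) = 0xD771
s_2 = InvRound(s_1, k_3) = 0xC7D7
s_3 = InvRound(s_2, k_2) = 0xD8C7
s_4 = InvRound(s_3, k_1) = 0x65D8
s_5 = InvRound(s_4, k_0) = 0x4465

0x4465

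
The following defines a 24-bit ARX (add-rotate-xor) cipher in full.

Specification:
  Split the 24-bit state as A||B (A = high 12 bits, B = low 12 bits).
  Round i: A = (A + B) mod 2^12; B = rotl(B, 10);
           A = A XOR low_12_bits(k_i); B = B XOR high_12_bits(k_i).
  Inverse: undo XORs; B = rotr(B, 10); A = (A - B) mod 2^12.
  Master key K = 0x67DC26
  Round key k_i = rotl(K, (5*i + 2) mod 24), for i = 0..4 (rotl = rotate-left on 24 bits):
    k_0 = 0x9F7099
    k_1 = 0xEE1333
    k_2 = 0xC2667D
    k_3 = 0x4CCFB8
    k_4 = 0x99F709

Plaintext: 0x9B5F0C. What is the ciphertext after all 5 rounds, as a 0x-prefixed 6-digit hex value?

s_0 = plaintext = 0x9B5F0C
s_1 = Round(s_0, k_0) = 0x858A34
s_2 = Round(s_1, k_1) = 0x1BFC6C
s_3 = Round(s_2, k_2) = 0x856F3D
s_4 = Round(s_3, k_3) = 0x82B303
s_5 = Round(s_4, k_4) = 0xC2755F

0xC2755F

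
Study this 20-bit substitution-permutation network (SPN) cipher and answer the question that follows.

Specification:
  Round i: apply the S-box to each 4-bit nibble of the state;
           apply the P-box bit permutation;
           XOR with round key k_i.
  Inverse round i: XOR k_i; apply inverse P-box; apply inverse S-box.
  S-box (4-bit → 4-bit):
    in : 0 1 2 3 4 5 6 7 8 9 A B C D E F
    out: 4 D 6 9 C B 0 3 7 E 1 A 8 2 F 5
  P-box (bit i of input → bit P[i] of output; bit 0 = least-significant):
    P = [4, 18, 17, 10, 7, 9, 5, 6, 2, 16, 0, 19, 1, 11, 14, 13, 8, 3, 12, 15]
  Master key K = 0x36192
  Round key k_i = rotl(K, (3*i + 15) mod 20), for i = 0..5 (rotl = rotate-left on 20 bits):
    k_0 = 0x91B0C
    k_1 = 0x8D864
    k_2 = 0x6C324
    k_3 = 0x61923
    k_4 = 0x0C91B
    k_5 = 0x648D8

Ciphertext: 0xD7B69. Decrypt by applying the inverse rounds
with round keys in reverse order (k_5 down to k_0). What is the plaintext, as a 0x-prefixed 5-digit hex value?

0xCFB5F

s_0 = ciphertext = 0xD7B69
s_1 = InvRound(s_0, k_5) = 0xFC98F
s_2 = InvRound(s_1, k_4) = 0x665A8
s_3 = InvRound(s_2, k_3) = 0x2E0AC
s_4 = InvRound(s_3, k_2) = 0x7C67D
s_5 = InvRound(s_4, k_1) = 0x2D9DE
s_6 = InvRound(s_5, k_0) = 0xCFB5F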